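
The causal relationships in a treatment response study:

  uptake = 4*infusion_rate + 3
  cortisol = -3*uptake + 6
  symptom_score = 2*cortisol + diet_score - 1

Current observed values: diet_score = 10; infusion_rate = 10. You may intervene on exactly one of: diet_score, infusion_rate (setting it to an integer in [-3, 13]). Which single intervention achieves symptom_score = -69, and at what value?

set infusion_rate = 3

Intervening on diet_score: symptom_score = diet_score - 247. Reaching -69 requires diet_score = 178, outside [-3, 13].
Intervening on infusion_rate: with other inputs at their observed values, symptom_score = -24*infusion_rate + 3. Solving for -69 gives infusion_rate = 3, within [-3, 13].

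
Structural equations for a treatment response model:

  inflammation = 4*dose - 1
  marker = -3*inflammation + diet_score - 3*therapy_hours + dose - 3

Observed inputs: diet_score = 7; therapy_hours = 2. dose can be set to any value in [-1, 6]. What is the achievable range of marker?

Substituting into the marker equation gives marker = -11*dose + 1.
Linear in dose, so extremes are at the endpoints: dose = -1 gives marker = 12; dose = 6 gives marker = -65.

-65 to 12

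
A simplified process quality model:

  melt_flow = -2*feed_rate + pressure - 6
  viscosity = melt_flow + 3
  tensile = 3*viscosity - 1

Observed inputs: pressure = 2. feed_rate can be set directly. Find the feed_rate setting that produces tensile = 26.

feed_rate = -5

Substituting into the melt_flow equation gives melt_flow = -2*feed_rate - 4.
Substituting into the viscosity equation gives viscosity = -2*feed_rate - 1.
This gives tensile = -6*feed_rate - 4.
Solve -6*feed_rate - 4 = 26: feed_rate = (26 + 4) / -6 = -5.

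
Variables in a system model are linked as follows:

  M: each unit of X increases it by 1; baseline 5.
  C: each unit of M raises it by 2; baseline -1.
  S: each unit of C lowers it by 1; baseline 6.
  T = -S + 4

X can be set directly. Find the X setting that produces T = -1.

Substituting into the C equation gives C = 2*X + 9.
Substituting into the S equation gives S = -2*X - 3.
Substituting into the T equation gives T = 2*X + 7.
Solve 2*X + 7 = -1: X = (-1 - 7) / 2 = -4.

X = -4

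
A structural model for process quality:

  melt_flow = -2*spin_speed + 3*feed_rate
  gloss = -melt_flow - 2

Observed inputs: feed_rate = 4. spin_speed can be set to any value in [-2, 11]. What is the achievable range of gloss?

Substituting into the melt_flow equation gives melt_flow = -2*spin_speed + 12.
Substituting into the gloss equation gives gloss = 2*spin_speed - 14.
Linear in spin_speed, so extremes are at the endpoints: spin_speed = -2 gives gloss = -18; spin_speed = 11 gives gloss = 8.

-18 to 8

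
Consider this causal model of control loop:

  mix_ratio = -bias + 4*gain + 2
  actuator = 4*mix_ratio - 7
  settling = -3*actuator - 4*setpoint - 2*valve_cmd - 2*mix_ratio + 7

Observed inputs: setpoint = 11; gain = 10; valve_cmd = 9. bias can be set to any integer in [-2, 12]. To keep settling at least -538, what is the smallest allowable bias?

Substituting into the mix_ratio equation gives mix_ratio = -bias + 42.
Substituting into the actuator equation gives actuator = -4*bias + 161.
So settling = 14*bias - 622.
Require 14*bias - 622 ≥ -538, so bias ≥ 6.
The smallest integer in [-2, 12] satisfying this is 6.

bias = 6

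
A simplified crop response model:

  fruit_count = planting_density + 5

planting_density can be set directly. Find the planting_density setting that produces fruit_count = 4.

Solve planting_density + 5 = 4: planting_density = (4 - 5) / 1 = -1.

planting_density = -1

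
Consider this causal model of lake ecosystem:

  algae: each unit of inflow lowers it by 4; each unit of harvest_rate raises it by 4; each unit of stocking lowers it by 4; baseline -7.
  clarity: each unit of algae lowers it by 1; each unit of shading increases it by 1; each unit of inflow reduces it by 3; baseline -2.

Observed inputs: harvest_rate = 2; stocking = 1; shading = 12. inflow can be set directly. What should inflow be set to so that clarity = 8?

inflow = -5

Substituting into the algae equation gives algae = -4*inflow - 3.
Substituting into the clarity equation gives clarity = inflow + 13.
Solve inflow + 13 = 8: inflow = (8 - 13) / 1 = -5.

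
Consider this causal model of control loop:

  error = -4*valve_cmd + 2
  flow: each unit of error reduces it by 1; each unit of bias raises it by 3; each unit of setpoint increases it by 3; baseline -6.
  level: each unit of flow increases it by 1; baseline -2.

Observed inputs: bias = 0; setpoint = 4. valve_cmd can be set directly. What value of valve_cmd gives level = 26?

valve_cmd = 6

Substituting into the flow equation gives flow = 4*valve_cmd + 4.
Substituting into the level equation gives level = 4*valve_cmd + 2.
Solve 4*valve_cmd + 2 = 26: valve_cmd = (26 - 2) / 4 = 6.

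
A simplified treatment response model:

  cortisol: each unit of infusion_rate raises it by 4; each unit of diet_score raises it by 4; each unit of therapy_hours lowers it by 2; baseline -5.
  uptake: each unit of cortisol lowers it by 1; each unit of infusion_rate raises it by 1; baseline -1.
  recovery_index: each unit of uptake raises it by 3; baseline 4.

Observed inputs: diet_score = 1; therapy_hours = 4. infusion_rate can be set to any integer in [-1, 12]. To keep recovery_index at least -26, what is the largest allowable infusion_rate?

infusion_rate = 6

Substituting into the cortisol equation gives cortisol = 4*infusion_rate - 9.
This gives uptake = -3*infusion_rate + 8.
This gives recovery_index = -9*infusion_rate + 28.
Require -9*infusion_rate + 28 ≥ -26, so infusion_rate ≤ 6.
The largest integer in [-1, 12] satisfying this is 6.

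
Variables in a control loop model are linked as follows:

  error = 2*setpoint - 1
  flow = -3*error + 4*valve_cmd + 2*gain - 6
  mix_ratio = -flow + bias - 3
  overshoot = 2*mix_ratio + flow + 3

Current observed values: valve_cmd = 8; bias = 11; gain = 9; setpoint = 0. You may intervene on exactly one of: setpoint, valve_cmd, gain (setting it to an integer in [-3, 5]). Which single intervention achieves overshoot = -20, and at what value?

set gain = 5

Intervening on setpoint: overshoot = 6*setpoint - 28. Reaching -20 requires setpoint = 4/3, not an integer.
Intervening on valve_cmd: overshoot = -4*valve_cmd + 4. Reaching -20 requires valve_cmd = 6, outside [-3, 5].
Intervening on gain: with other inputs at their observed values, overshoot = -2*gain - 10. Solving for -20 gives gain = 5, within [-3, 5].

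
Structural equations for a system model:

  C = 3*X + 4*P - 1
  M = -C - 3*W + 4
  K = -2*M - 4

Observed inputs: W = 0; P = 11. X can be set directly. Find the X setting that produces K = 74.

X = 0

Substituting into the C equation gives C = 3*X + 43.
Substituting into the M equation gives M = -3*X - 39.
This gives K = 6*X + 74.
Solve 6*X + 74 = 74: X = (74 - 74) / 6 = 0.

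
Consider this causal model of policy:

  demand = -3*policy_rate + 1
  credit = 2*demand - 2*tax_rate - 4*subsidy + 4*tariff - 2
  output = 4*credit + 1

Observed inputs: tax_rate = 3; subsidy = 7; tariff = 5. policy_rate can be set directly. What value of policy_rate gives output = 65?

Substituting into the credit equation gives credit = -6*policy_rate - 14.
This gives output = -24*policy_rate - 55.
Solve -24*policy_rate - 55 = 65: policy_rate = (65 + 55) / -24 = -5.

policy_rate = -5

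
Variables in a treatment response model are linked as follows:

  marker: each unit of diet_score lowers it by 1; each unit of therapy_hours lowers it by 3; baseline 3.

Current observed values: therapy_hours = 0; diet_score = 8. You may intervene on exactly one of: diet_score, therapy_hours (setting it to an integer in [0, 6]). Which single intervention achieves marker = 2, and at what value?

set diet_score = 1

Intervening on diet_score: with other inputs at their observed values, marker = -diet_score + 3. Solving for 2 gives diet_score = 1, within [0, 6].
Intervening on therapy_hours: marker = -3*therapy_hours - 5. Reaching 2 requires therapy_hours = -7/3, not an integer.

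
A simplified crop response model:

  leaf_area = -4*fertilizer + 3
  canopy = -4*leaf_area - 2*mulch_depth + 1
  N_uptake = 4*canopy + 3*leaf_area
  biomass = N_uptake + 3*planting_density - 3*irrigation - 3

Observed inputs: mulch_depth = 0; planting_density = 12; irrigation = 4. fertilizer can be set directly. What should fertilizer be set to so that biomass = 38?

Substituting into the canopy equation gives canopy = 16*fertilizer - 11.
Substituting into the N_uptake equation gives N_uptake = 52*fertilizer - 35.
Substituting into the biomass equation gives biomass = 52*fertilizer - 14.
Solve 52*fertilizer - 14 = 38: fertilizer = (38 + 14) / 52 = 1.

fertilizer = 1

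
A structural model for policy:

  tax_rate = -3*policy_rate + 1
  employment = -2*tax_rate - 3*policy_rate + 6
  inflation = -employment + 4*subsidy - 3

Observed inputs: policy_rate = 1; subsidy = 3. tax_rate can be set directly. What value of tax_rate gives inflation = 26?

Intervening on tax_rate fixes its value directly, overriding its dependence on policy_rate.
Substituting into the employment equation gives employment = -2*tax_rate + 3.
So inflation = 2*tax_rate + 6.
Solve 2*tax_rate + 6 = 26: tax_rate = (26 - 6) / 2 = 10.

tax_rate = 10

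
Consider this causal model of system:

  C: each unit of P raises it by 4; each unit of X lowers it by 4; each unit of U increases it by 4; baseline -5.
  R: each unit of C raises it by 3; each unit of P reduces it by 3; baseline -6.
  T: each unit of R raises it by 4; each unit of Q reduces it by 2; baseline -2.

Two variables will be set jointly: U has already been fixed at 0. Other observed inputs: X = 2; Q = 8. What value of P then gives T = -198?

P = 0

With U held at 0:
Substituting into the C equation gives C = 4*P - 13.
R becomes 9*P - 45.
T becomes 36*P - 198.
Solve 36*P - 198 = -198: P = (-198 + 198) / 36 = 0.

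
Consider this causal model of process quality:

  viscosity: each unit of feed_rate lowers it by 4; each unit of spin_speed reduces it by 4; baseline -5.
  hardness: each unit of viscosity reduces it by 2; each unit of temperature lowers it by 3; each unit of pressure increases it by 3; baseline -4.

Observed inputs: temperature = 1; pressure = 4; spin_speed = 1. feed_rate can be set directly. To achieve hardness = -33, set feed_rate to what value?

feed_rate = -7

Substituting into the viscosity equation gives viscosity = -4*feed_rate - 9.
hardness becomes 8*feed_rate + 23.
Solve 8*feed_rate + 23 = -33: feed_rate = (-33 - 23) / 8 = -7.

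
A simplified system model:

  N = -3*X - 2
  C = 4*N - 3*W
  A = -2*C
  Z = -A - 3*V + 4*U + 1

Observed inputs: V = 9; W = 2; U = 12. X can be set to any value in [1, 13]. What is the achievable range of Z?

-318 to -30

Substituting into the C equation gives C = -12*X - 14.
Substituting into the A equation gives A = 24*X + 28.
Substituting into the Z equation gives Z = -24*X - 6.
Linear in X, so extremes are at the endpoints: X = 1 gives Z = -30; X = 13 gives Z = -318.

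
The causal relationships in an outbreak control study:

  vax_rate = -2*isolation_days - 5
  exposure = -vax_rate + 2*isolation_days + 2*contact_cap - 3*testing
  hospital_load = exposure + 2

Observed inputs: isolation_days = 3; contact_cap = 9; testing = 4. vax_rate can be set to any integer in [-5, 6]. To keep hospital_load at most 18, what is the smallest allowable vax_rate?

vax_rate = -4

Intervening on vax_rate fixes its value directly, overriding its dependence on isolation_days.
Substituting into the exposure equation gives exposure = -vax_rate + 12.
hospital_load becomes -vax_rate + 14.
Require -vax_rate + 14 ≤ 18, so vax_rate ≥ -4.
The smallest integer in [-5, 6] satisfying this is -4.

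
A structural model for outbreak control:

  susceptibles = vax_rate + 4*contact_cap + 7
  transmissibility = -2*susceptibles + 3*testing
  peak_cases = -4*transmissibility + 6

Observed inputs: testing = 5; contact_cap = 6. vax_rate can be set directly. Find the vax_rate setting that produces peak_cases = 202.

Substituting into the susceptibles equation gives susceptibles = vax_rate + 31.
Substituting into the transmissibility equation gives transmissibility = -2*vax_rate - 47.
peak_cases becomes 8*vax_rate + 194.
Solve 8*vax_rate + 194 = 202: vax_rate = (202 - 194) / 8 = 1.

vax_rate = 1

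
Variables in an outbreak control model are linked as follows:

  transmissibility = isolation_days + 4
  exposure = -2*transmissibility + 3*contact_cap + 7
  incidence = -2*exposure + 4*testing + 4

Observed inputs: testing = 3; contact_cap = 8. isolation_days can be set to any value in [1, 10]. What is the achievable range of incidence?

-26 to 10

Substituting into the exposure equation gives exposure = -2*isolation_days + 23.
Substituting into the incidence equation gives incidence = 4*isolation_days - 30.
Linear in isolation_days, so extremes are at the endpoints: isolation_days = 1 gives incidence = -26; isolation_days = 10 gives incidence = 10.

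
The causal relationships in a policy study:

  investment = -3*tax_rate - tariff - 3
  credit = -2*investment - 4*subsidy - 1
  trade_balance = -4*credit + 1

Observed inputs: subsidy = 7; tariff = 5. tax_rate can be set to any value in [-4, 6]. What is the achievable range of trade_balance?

-91 to 149

Substituting into the investment equation gives investment = -3*tax_rate - 8.
Substituting into the credit equation gives credit = 6*tax_rate - 13.
This gives trade_balance = -24*tax_rate + 53.
Linear in tax_rate, so extremes are at the endpoints: tax_rate = -4 gives trade_balance = 149; tax_rate = 6 gives trade_balance = -91.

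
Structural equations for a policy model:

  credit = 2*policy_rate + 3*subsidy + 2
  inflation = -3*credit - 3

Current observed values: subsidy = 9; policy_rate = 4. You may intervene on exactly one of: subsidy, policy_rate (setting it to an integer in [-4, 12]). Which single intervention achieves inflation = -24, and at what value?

set subsidy = -1

Intervening on subsidy: with other inputs at their observed values, inflation = -9*subsidy - 33. Solving for -24 gives subsidy = -1, within [-4, 12].
Intervening on policy_rate: inflation = -6*policy_rate - 90. Reaching -24 requires policy_rate = -11, outside [-4, 12].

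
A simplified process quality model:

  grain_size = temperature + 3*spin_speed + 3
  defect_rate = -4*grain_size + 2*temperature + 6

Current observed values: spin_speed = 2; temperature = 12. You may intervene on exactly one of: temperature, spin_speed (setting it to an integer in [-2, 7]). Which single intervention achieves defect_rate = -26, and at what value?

Intervening on temperature: with other inputs at their observed values, defect_rate = -2*temperature - 30. Solving for -26 gives temperature = -2, within [-2, 7].
Intervening on spin_speed: defect_rate = -12*spin_speed - 30. Reaching -26 requires spin_speed = -1/3, not an integer.

set temperature = -2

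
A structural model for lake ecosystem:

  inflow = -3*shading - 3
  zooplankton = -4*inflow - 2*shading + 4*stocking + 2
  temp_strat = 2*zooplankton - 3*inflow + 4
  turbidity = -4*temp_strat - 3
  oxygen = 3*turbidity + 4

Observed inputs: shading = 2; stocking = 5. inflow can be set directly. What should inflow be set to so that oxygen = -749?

inflow = -2

Intervening on inflow fixes its value directly, overriding its dependence on shading.
Substituting into the zooplankton equation gives zooplankton = -4*inflow + 18.
This gives temp_strat = -11*inflow + 40.
This gives turbidity = 44*inflow - 163.
oxygen becomes 132*inflow - 485.
Solve 132*inflow - 485 = -749: inflow = (-749 + 485) / 132 = -2.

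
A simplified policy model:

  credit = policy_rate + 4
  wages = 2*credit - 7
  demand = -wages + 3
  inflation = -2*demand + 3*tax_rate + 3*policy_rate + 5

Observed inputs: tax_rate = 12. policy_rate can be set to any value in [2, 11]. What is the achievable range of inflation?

51 to 114

Substituting into the wages equation gives wages = 2*policy_rate + 1.
demand becomes -2*policy_rate + 2.
So inflation = 7*policy_rate + 37.
Linear in policy_rate, so extremes are at the endpoints: policy_rate = 2 gives inflation = 51; policy_rate = 11 gives inflation = 114.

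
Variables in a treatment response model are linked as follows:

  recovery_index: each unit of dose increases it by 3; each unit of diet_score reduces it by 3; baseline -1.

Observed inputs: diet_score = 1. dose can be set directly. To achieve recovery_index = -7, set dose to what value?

dose = -1

Substituting into the recovery_index equation gives recovery_index = 3*dose - 4.
Solve 3*dose - 4 = -7: dose = (-7 + 4) / 3 = -1.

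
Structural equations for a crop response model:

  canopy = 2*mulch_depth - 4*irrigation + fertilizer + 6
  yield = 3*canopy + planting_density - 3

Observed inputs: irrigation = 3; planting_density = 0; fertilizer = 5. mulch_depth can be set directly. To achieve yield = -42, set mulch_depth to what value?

Substituting into the canopy equation gives canopy = 2*mulch_depth - 1.
yield becomes 6*mulch_depth - 6.
Solve 6*mulch_depth - 6 = -42: mulch_depth = (-42 + 6) / 6 = -6.

mulch_depth = -6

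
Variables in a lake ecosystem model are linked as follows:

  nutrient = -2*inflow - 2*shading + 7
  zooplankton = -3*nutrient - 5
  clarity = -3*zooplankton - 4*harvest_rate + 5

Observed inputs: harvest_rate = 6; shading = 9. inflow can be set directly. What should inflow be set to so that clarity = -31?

Substituting into the nutrient equation gives nutrient = -2*inflow - 11.
This gives zooplankton = 6*inflow + 28.
This gives clarity = -18*inflow - 103.
Solve -18*inflow - 103 = -31: inflow = (-31 + 103) / -18 = -4.

inflow = -4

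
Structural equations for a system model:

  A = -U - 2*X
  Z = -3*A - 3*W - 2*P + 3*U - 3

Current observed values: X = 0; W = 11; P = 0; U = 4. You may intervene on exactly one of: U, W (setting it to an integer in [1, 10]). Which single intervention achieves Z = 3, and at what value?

Intervening on U: Z = 6*U - 36. Reaching 3 requires U = 13/2, not an integer.
Intervening on W: with other inputs at their observed values, Z = -3*W + 21. Solving for 3 gives W = 6, within [1, 10].

set W = 6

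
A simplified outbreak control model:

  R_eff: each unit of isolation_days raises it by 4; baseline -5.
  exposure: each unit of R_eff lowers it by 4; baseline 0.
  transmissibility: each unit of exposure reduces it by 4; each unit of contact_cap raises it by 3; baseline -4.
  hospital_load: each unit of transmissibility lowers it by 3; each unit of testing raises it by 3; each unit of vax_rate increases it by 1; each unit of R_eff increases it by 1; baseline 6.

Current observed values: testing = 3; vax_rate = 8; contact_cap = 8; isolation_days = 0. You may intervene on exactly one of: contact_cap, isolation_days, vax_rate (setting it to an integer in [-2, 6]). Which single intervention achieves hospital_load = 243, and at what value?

set contact_cap = 3

Intervening on contact_cap: with other inputs at their observed values, hospital_load = -9*contact_cap + 270. Solving for 243 gives contact_cap = 3, within [-2, 6].
Intervening on isolation_days: hospital_load = -188*isolation_days + 198. Reaching 243 requires isolation_days = -45/188, not an integer.
Intervening on vax_rate: hospital_load = vax_rate + 190. Reaching 243 requires vax_rate = 53, outside [-2, 6].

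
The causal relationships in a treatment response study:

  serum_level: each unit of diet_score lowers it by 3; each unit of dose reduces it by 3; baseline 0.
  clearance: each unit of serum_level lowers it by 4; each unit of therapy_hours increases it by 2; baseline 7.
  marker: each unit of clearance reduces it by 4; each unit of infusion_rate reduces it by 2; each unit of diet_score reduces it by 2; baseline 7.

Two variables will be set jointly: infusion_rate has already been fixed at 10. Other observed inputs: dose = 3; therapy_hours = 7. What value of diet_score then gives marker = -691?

diet_score = 9

With infusion_rate held at 10:
Substituting into the serum_level equation gives serum_level = -3*diet_score - 9.
Substituting into the clearance equation gives clearance = 12*diet_score + 57.
marker becomes -50*diet_score - 241.
Solve -50*diet_score - 241 = -691: diet_score = (-691 + 241) / -50 = 9.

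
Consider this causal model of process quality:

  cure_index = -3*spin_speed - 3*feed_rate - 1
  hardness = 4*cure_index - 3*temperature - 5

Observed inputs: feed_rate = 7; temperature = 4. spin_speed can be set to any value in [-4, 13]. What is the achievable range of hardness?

Substituting into the cure_index equation gives cure_index = -3*spin_speed - 22.
Substituting into the hardness equation gives hardness = -12*spin_speed - 105.
Linear in spin_speed, so extremes are at the endpoints: spin_speed = -4 gives hardness = -57; spin_speed = 13 gives hardness = -261.

-261 to -57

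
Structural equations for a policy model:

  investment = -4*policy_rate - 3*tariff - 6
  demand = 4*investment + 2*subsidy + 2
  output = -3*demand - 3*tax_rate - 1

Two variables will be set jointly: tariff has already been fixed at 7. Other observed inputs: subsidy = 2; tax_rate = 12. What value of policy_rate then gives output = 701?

policy_rate = 9

With tariff held at 7:
Substituting into the investment equation gives investment = -4*policy_rate - 27.
Substituting into the demand equation gives demand = -16*policy_rate - 102.
Substituting into the output equation gives output = 48*policy_rate + 269.
Solve 48*policy_rate + 269 = 701: policy_rate = (701 - 269) / 48 = 9.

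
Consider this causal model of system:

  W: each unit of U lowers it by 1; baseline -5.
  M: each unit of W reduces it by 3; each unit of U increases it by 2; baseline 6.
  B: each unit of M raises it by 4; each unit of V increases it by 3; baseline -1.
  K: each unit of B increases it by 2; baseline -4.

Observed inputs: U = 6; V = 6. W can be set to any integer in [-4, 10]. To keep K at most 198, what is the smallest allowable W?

W = -1

Intervening on W fixes its value directly, overriding its dependence on U.
Substituting into the M equation gives M = -3*W + 18.
Substituting into the B equation gives B = -12*W + 89.
Substituting into the K equation gives K = -24*W + 174.
Require -24*W + 174 ≤ 198, so W ≥ -1.
The smallest integer in [-4, 10] satisfying this is -1.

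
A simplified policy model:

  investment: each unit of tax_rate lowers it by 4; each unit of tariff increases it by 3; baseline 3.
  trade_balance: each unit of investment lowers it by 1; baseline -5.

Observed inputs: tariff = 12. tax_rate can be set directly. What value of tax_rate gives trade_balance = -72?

tax_rate = -7

Substituting into the investment equation gives investment = -4*tax_rate + 39.
So trade_balance = 4*tax_rate - 44.
Solve 4*tax_rate - 44 = -72: tax_rate = (-72 + 44) / 4 = -7.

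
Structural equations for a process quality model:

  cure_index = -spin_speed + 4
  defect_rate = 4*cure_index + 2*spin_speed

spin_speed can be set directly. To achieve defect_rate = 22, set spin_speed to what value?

spin_speed = -3

Substituting into the defect_rate equation gives defect_rate = -2*spin_speed + 16.
Solve -2*spin_speed + 16 = 22: spin_speed = (22 - 16) / -2 = -3.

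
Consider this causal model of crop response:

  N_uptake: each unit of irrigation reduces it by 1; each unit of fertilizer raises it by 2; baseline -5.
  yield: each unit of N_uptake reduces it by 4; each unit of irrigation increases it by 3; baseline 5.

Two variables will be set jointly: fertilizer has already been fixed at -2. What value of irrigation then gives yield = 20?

With fertilizer held at -2:
Substituting into the N_uptake equation gives N_uptake = -irrigation - 9.
Substituting into the yield equation gives yield = 7*irrigation + 41.
Solve 7*irrigation + 41 = 20: irrigation = (20 - 41) / 7 = -3.

irrigation = -3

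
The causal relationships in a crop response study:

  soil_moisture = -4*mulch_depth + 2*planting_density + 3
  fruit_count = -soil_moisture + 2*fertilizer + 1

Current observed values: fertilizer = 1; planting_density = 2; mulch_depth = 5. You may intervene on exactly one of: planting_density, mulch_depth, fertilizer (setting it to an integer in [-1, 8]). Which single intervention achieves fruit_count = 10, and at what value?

set planting_density = 5

Intervening on planting_density: with other inputs at their observed values, fruit_count = -2*planting_density + 20. Solving for 10 gives planting_density = 5, within [-1, 8].
Intervening on mulch_depth: fruit_count = 4*mulch_depth - 4. Reaching 10 requires mulch_depth = 7/2, not an integer.
Intervening on fertilizer: fruit_count = 2*fertilizer + 14. Reaching 10 requires fertilizer = -2, outside [-1, 8].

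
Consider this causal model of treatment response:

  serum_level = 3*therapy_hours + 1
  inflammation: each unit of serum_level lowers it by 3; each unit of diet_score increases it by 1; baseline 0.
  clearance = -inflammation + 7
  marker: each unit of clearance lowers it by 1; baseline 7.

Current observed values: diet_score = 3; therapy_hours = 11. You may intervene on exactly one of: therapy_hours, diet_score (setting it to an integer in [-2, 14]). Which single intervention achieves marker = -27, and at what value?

Intervening on therapy_hours: with other inputs at their observed values, marker = -9*therapy_hours. Solving for -27 gives therapy_hours = 3, within [-2, 14].
Intervening on diet_score: marker = diet_score - 102. Reaching -27 requires diet_score = 75, outside [-2, 14].

set therapy_hours = 3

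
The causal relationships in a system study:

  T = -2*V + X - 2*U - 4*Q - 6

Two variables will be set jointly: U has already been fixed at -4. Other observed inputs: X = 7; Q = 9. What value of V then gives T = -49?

With U held at -4:
Substituting into the T equation gives T = -2*V - 27.
Solve -2*V - 27 = -49: V = (-49 + 27) / -2 = 11.

V = 11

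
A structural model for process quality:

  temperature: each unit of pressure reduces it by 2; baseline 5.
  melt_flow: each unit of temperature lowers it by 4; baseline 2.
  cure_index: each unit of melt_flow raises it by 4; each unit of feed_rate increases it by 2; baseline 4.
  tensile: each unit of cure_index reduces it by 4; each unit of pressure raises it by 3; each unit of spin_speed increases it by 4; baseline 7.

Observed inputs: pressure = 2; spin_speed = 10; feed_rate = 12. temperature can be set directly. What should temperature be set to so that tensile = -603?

Intervening on temperature fixes its value directly, overriding its dependence on pressure.
Substituting into the cure_index equation gives cure_index = -16*temperature + 36.
tensile becomes 64*temperature - 91.
Solve 64*temperature - 91 = -603: temperature = (-603 + 91) / 64 = -8.

temperature = -8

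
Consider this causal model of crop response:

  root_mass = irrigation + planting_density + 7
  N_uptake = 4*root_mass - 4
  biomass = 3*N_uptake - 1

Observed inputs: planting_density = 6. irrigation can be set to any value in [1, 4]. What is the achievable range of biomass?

Substituting into the root_mass equation gives root_mass = irrigation + 13.
This gives N_uptake = 4*irrigation + 48.
Substituting into the biomass equation gives biomass = 12*irrigation + 143.
Linear in irrigation, so extremes are at the endpoints: irrigation = 1 gives biomass = 155; irrigation = 4 gives biomass = 191.

155 to 191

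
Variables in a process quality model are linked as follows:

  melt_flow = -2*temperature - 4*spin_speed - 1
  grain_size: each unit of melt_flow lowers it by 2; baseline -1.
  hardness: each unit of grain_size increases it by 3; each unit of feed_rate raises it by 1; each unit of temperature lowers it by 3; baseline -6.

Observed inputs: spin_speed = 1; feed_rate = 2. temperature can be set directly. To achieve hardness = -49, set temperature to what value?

Substituting into the melt_flow equation gives melt_flow = -2*temperature - 5.
Substituting into the grain_size equation gives grain_size = 4*temperature + 9.
Substituting into the hardness equation gives hardness = 9*temperature + 23.
Solve 9*temperature + 23 = -49: temperature = (-49 - 23) / 9 = -8.

temperature = -8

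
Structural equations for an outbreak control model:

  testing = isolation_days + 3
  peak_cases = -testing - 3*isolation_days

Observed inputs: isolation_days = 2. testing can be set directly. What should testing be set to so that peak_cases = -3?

testing = -3

Intervening on testing fixes its value directly, overriding its dependence on isolation_days.
Substituting into the peak_cases equation gives peak_cases = -testing - 6.
Solve -testing - 6 = -3: testing = (-3 + 6) / -1 = -3.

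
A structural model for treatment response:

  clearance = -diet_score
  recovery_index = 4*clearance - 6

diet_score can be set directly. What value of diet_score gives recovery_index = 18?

diet_score = -6

Substituting into the recovery_index equation gives recovery_index = -4*diet_score - 6.
Solve -4*diet_score - 6 = 18: diet_score = (18 + 6) / -4 = -6.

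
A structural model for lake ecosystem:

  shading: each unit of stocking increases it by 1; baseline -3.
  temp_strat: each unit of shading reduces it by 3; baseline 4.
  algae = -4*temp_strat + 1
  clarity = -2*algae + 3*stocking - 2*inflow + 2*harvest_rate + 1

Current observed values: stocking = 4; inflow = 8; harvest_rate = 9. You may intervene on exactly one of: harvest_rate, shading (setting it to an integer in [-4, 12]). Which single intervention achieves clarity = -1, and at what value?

set harvest_rate = -2

Intervening on harvest_rate: with other inputs at their observed values, clarity = 2*harvest_rate + 3. Solving for -1 gives harvest_rate = -2, within [-4, 12].
Intervening on shading: clarity = -24*shading + 45. Reaching -1 requires shading = 23/12, not an integer.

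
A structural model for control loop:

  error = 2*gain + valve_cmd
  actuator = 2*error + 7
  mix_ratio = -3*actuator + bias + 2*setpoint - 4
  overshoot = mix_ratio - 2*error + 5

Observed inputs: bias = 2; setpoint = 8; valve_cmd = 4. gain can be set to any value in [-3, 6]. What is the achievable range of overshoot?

-130 to 14

Substituting into the error equation gives error = 2*gain + 4.
Substituting into the actuator equation gives actuator = 4*gain + 15.
Substituting into the mix_ratio equation gives mix_ratio = -12*gain - 31.
Substituting into the overshoot equation gives overshoot = -16*gain - 34.
Linear in gain, so extremes are at the endpoints: gain = -3 gives overshoot = 14; gain = 6 gives overshoot = -130.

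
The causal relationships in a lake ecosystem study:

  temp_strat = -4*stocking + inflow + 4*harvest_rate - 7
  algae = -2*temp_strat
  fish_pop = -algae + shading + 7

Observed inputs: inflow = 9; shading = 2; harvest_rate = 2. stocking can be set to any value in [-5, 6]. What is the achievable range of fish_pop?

Substituting into the temp_strat equation gives temp_strat = -4*stocking + 10.
Substituting into the algae equation gives algae = 8*stocking - 20.
fish_pop becomes -8*stocking + 29.
Linear in stocking, so extremes are at the endpoints: stocking = -5 gives fish_pop = 69; stocking = 6 gives fish_pop = -19.

-19 to 69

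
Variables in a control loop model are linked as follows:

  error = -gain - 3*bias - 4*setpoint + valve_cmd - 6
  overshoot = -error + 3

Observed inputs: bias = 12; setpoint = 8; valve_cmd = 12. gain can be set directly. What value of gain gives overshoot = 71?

Substituting into the error equation gives error = -gain - 62.
This gives overshoot = gain + 65.
Solve gain + 65 = 71: gain = (71 - 65) / 1 = 6.

gain = 6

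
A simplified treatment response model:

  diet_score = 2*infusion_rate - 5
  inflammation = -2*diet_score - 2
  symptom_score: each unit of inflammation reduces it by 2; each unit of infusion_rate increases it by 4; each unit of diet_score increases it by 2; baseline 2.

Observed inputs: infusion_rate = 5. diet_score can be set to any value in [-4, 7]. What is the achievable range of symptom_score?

2 to 68

Intervening on diet_score fixes its value directly, overriding its dependence on infusion_rate.
Substituting into the symptom_score equation gives symptom_score = 6*diet_score + 26.
Linear in diet_score, so extremes are at the endpoints: diet_score = -4 gives symptom_score = 2; diet_score = 7 gives symptom_score = 68.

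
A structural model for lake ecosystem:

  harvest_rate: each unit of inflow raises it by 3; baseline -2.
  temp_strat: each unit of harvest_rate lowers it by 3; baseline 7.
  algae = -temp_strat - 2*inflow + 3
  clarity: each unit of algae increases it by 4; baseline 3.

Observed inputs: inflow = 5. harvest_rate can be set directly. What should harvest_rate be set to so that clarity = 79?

Intervening on harvest_rate fixes its value directly, overriding its dependence on inflow.
Substituting into the algae equation gives algae = 3*harvest_rate - 14.
This gives clarity = 12*harvest_rate - 53.
Solve 12*harvest_rate - 53 = 79: harvest_rate = (79 + 53) / 12 = 11.

harvest_rate = 11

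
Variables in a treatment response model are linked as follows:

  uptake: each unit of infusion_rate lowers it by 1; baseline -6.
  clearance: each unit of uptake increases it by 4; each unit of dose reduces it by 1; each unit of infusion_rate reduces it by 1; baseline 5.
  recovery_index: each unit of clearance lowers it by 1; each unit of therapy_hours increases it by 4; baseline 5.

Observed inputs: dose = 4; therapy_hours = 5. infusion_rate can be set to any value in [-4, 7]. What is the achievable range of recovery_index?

28 to 83

Substituting into the clearance equation gives clearance = -5*infusion_rate - 23.
recovery_index becomes 5*infusion_rate + 48.
Linear in infusion_rate, so extremes are at the endpoints: infusion_rate = -4 gives recovery_index = 28; infusion_rate = 7 gives recovery_index = 83.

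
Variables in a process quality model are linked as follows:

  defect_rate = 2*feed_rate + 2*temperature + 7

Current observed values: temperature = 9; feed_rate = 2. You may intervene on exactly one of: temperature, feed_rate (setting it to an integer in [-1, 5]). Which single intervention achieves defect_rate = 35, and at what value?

set feed_rate = 5

Intervening on temperature: defect_rate = 2*temperature + 11. Reaching 35 requires temperature = 12, outside [-1, 5].
Intervening on feed_rate: with other inputs at their observed values, defect_rate = 2*feed_rate + 25. Solving for 35 gives feed_rate = 5, within [-1, 5].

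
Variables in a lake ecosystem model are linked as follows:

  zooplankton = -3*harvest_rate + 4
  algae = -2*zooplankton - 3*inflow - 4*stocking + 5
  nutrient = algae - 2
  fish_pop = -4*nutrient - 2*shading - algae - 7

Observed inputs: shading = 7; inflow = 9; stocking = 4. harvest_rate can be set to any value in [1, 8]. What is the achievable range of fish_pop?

-23 to 187

Substituting into the algae equation gives algae = 6*harvest_rate - 46.
Substituting into the nutrient equation gives nutrient = 6*harvest_rate - 48.
Substituting into the fish_pop equation gives fish_pop = -30*harvest_rate + 217.
Linear in harvest_rate, so extremes are at the endpoints: harvest_rate = 1 gives fish_pop = 187; harvest_rate = 8 gives fish_pop = -23.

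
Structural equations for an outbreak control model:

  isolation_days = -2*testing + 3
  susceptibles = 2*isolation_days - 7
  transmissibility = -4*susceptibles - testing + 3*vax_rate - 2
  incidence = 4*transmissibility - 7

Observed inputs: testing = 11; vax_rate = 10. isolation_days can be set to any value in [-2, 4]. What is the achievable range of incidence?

45 to 237

Intervening on isolation_days fixes its value directly, overriding its dependence on testing.
Substituting into the transmissibility equation gives transmissibility = -8*isolation_days + 45.
Substituting into the incidence equation gives incidence = -32*isolation_days + 173.
Linear in isolation_days, so extremes are at the endpoints: isolation_days = -2 gives incidence = 237; isolation_days = 4 gives incidence = 45.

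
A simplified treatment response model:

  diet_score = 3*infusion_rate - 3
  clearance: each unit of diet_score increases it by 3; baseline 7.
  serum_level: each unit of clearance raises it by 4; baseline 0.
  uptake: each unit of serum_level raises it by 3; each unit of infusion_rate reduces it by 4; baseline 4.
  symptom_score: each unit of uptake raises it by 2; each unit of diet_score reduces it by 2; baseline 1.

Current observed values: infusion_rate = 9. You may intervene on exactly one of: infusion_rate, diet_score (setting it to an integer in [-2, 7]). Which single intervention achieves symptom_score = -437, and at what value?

Intervening on infusion_rate: with other inputs at their observed values, symptom_score = 202*infusion_rate - 33. Solving for -437 gives infusion_rate = -2, within [-2, 7].
Intervening on diet_score: symptom_score = 70*diet_score + 105. Reaching -437 requires diet_score = -271/35, not an integer.

set infusion_rate = -2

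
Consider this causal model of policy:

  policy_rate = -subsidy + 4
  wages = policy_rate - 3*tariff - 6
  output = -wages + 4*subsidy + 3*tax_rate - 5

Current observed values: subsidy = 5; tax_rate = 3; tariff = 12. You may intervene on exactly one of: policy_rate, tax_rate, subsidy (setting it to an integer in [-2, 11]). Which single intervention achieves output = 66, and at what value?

set policy_rate = 0

Intervening on policy_rate: with other inputs at their observed values, output = -policy_rate + 66. Solving for 66 gives policy_rate = 0, within [-2, 11].
Intervening on tax_rate: output = 3*tax_rate + 58. Reaching 66 requires tax_rate = 8/3, not an integer.
Intervening on subsidy: output = 5*subsidy + 42. Reaching 66 requires subsidy = 24/5, not an integer.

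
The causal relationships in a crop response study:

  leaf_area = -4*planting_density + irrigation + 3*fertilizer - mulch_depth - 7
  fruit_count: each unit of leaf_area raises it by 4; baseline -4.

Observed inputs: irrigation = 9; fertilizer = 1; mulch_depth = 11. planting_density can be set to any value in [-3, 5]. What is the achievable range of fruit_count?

-108 to 20

Substituting into the leaf_area equation gives leaf_area = -4*planting_density - 6.
Substituting into the fruit_count equation gives fruit_count = -16*planting_density - 28.
Linear in planting_density, so extremes are at the endpoints: planting_density = -3 gives fruit_count = 20; planting_density = 5 gives fruit_count = -108.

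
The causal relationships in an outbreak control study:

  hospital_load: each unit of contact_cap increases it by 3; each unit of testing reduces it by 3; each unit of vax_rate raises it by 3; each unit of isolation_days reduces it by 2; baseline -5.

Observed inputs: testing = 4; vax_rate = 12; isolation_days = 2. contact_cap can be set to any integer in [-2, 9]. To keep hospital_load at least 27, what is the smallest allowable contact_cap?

contact_cap = 4

Substituting into the hospital_load equation gives hospital_load = 3*contact_cap + 15.
Require 3*contact_cap + 15 ≥ 27, so contact_cap ≥ 4.
The smallest integer in [-2, 9] satisfying this is 4.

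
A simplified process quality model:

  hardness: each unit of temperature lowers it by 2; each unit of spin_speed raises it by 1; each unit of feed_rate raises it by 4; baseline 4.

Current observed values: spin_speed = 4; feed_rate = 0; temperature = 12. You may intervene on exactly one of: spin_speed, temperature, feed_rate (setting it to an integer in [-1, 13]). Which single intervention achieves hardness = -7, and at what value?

set spin_speed = 13

Intervening on spin_speed: with other inputs at their observed values, hardness = spin_speed - 20. Solving for -7 gives spin_speed = 13, within [-1, 13].
Intervening on temperature: hardness = -2*temperature + 8. Reaching -7 requires temperature = 15/2, not an integer.
Intervening on feed_rate: hardness = 4*feed_rate - 16. Reaching -7 requires feed_rate = 9/4, not an integer.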